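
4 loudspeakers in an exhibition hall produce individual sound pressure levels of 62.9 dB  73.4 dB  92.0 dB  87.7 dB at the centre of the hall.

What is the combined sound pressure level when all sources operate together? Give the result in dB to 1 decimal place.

Sum in the linear (power) domain: Σ 10^(Lᵢ/10) = 10^(62.9/10) + 10^(73.4/10) + 10^(92.0/10) + 10^(87.7/10) = 2.198e+09.
Combined level = 10 log₁₀(2.198e+09) = 93.4 dB.

93.4 dB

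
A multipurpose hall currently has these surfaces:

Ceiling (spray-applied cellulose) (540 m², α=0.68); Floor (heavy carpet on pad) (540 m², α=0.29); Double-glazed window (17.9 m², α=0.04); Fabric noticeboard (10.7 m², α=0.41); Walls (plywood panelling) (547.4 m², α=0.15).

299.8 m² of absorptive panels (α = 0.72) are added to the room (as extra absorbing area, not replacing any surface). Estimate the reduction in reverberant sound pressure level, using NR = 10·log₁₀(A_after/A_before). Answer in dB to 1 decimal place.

A_before = Σ Sᵢαᵢ = 540·0.68 + 540·0.29 + 17.9·0.04 + 10.7·0.41 + 547.4·0.15 = 611.013 sabins.
Treatment contributes 299.8·0.72 = 215.856 sabins.
New total A_after = 826.869 sabins.
Reduction = 10 log₁₀(A_after/A_before) = 10 log₁₀(1.3533) = 1.3 dB.

1.3 dB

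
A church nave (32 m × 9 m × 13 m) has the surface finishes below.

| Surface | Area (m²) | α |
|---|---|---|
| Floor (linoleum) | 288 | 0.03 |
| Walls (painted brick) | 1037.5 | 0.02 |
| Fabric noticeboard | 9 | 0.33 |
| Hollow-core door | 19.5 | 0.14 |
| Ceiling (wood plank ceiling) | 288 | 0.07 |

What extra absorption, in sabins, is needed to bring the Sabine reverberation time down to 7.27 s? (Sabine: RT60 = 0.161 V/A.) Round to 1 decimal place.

Total absorption A₁ = 288*0.03 + 1037.5*0.02 + 9*0.33 + 19.5*0.14 + 288*0.07
  = 8.640 + 20.750 + 2.970 + 2.730 + 20.160 = 55.250 m² sabins.
Target A₂ = 0.161·3744/7.27 = 82.914 sabins (V = 3744 m³).
ΔA = A₂ − A₁ = 82.914 − 55.250 = 27.7 sabins.

27.7 sabins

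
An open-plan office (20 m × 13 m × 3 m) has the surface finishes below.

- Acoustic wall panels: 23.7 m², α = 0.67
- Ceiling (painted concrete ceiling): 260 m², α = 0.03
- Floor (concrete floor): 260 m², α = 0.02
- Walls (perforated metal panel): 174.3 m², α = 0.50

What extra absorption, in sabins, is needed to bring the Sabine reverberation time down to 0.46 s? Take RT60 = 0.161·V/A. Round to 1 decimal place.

Total absorption A₁ = 23.7*0.67 + 260*0.03 + 260*0.02 + 174.3*0.50
  = 15.879 + 7.800 + 5.200 + 87.150 = 116.029 m² sabins.
V = 780 m³. Required absorption A₂ = 0.161 × 780 / 0.46 = 273.000 sabins.
Additional absorption ΔA = 273.000 − 116.029 = 157.0 sabins.

157.0 sabins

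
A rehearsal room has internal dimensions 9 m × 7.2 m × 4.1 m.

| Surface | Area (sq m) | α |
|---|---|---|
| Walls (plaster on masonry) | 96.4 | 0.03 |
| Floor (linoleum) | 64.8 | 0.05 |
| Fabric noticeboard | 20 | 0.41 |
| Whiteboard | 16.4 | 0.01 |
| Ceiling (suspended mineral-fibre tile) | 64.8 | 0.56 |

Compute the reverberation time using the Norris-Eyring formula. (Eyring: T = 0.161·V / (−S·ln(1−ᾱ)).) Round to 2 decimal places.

S = Σ Sᵢ = 262.4 sq m.
Σ(Sᵢαᵢ) = 96.4×0.03 + 64.8×0.05 + 20×0.41 + 16.4×0.01 + 64.8×0.56 = 50.784.
ᾱ = 50.784 / 262.4 = 0.1935.
Eyring denominator: −S ln(1−ᾱ) = 56.429.
V = 9 × 7.2 × 4.1 = 265.68 m³.
T = 0.161·V/[−S·ln(1−ᾱ)] = 0.161·265.68/56.429 = 0.76 s.

0.76 s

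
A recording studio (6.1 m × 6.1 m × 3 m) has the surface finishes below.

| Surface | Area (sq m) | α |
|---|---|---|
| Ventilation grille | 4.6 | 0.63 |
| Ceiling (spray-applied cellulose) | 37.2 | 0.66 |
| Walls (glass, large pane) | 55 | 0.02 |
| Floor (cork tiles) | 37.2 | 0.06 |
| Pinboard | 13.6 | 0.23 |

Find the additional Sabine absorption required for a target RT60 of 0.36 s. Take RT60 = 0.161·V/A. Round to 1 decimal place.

16.0 sabins

A₁ = Σ Sᵢαᵢ = 4.6*0.63 + 37.2*0.66 + 55*0.02 + 37.2*0.06 + 13.6*0.23 = 33.910 sabins.
Target A₂ = 0.161·111.63/0.36 = 49.923 sabins (V = 111.63 m³).
Additional absorption ΔA = 49.923 − 33.910 = 16.0 sabins.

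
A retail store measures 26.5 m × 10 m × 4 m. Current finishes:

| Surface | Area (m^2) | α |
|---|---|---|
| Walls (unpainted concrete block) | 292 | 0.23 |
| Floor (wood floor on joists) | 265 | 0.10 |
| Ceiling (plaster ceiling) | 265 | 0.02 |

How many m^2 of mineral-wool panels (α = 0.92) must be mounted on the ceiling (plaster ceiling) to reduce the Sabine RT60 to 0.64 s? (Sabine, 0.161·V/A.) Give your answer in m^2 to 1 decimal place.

186.3

Equivalent absorption area: A₁ = 292·0.23 + 265·0.10 + 265·0.02 = 98.960 m^2.
Required A₂ = 0.161·1060/0.64 = 266.656 sabins.
Absorption to add: 266.656 − 98.960 = 167.696 sabins.
Net gain per m^2: Δα = 0.92 − 0.02 = 0.90.
Panel area = 167.696 / 0.90 = 186.3 m^2.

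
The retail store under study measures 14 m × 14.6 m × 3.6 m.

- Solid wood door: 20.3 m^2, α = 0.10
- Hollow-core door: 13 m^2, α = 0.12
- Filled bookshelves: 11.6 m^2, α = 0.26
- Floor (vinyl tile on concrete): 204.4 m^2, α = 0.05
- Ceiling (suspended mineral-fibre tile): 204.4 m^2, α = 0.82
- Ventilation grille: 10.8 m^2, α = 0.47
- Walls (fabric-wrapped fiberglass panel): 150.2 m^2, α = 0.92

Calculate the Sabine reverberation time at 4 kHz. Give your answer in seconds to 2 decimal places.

A = Σ Sᵢαᵢ = 20.3*0.10 + 13*0.12 + 11.6*0.26 + 204.4*0.05 + 204.4*0.82 + 10.8*0.47 + 150.2*0.92 = 327.694 sabins.
V = 14·14.6·3.6 = 735.84 m³.
Sabine: RT60 = 0.161 × 735.84 / 327.694 = 0.36 s.

0.36 s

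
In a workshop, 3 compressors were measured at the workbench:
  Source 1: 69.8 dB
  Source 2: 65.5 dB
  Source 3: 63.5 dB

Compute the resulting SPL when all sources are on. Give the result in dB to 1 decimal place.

Sum in the linear (power) domain: Σ 10^(Lᵢ/10) = 10^(69.8/10) + 10^(65.5/10) + 10^(63.5/10) = 1.534e+07.
Combined level = 10 log₁₀(1.534e+07) = 71.9 dB.

71.9 dB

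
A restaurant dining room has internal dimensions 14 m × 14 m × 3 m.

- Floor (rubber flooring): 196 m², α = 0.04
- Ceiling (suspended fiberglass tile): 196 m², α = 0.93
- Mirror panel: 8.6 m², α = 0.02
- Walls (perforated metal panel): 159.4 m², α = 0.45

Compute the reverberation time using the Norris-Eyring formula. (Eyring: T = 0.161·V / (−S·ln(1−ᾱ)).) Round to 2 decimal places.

S = Σ Sᵢ = 560.0 m².
Absorption A = 196×0.04 + 196×0.93 + 8.6×0.02 + 159.4×0.45 = 262.022 sabins.
ᾱ = 262.022 / 560.0 = 0.4679.
−S·ln(1−ᾱ) = −560.0 × ln(1 − 0.4679) = 353.317.
V = 14 × 14 × 3 = 588 m³.
RT60 = 0.161 × 588 / 353.317 = 0.27 s.

0.27 s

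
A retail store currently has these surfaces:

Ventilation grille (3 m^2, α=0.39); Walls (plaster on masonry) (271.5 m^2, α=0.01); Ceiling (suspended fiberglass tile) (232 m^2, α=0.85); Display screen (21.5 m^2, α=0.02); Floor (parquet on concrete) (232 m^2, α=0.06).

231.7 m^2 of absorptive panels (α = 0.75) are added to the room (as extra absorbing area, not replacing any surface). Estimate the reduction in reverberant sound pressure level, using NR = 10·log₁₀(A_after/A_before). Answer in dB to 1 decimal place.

Summing Sᵢαᵢ: 1.170 + 2.715 + 197.200 + 0.430 + 13.920 → A_before = 215.435 sabins.
Added absorption = 231.7 × 0.75 = 173.775 sabins.
A_after = 215.435 + 173.775 = 389.210 sabins.
NR = 10·log₁₀(389.210/215.435) = 2.6 dB.

2.6 dB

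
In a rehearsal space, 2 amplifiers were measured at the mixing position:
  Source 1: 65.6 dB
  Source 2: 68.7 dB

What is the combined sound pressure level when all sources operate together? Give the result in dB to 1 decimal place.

70.4 dB

Converting to relative power and adding: 10^(65.6/10) + 10^(68.7/10) = 1.104e+07.
L_total = 10·log₁₀(1.104e+07) = 70.4 dB.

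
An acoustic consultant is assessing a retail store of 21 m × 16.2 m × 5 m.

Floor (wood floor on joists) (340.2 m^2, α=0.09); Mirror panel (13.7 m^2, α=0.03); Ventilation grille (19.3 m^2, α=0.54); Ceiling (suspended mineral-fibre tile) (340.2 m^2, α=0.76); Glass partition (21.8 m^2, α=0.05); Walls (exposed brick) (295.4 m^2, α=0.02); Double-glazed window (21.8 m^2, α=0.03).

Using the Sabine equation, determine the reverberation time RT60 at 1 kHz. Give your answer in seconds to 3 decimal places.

Summing Sᵢαᵢ: 30.618 + 0.411 + 10.422 + 258.552 + 1.090 + 5.908 + 0.654 → A = 307.655 sabins.
Room volume: 1701 m³.
T = 0.161 V/A = 0.161·1701/307.655 = 0.890 s.

0.890 sec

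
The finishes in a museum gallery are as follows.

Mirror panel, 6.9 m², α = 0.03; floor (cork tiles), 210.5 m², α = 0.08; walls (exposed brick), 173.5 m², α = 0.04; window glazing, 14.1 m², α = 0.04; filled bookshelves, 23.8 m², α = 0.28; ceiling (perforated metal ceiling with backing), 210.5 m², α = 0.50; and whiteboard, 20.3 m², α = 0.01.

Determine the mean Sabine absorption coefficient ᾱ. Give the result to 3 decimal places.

Total surface area S = 659.6 m².
Weighted sum Σ Sα = 136.668.
ᾱ = A/S = 0.207.

0.207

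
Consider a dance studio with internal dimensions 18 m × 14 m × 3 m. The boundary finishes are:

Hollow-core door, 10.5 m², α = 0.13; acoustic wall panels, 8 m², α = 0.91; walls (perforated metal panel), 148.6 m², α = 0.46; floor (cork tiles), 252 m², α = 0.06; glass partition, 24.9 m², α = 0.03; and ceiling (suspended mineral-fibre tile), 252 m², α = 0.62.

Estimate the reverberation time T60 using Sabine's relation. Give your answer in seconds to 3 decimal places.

Total absorption A = 10.5·0.13 + 8·0.91 + 148.6·0.46 + 252·0.06 + 24.9·0.03 + 252·0.62
  = 1.365 + 7.280 + 68.356 + 15.120 + 0.747 + 156.240 = 249.108 m² sabins.
V = 18·14·3 = 756 m³.
Sabine: RT60 = 0.161 × 756 / 249.108 = 0.489 s.

0.489 s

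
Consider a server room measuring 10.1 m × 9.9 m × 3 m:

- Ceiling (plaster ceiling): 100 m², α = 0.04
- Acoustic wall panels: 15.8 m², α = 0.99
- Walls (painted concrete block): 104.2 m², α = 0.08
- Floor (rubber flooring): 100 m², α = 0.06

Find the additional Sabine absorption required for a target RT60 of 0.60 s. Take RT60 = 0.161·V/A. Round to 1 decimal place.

46.5 sabins

Total absorption A₁ = 100·0.04 + 15.8·0.99 + 104.2·0.08 + 100·0.06
  = 4.000 + 15.642 + 8.336 + 6.000 = 33.978 m² sabins.
Target A₂ = 0.161·299.97/0.60 = 80.492 sabins (V = 299.97 m³).
Additional absorption ΔA = 80.492 − 33.978 = 46.5 sabins.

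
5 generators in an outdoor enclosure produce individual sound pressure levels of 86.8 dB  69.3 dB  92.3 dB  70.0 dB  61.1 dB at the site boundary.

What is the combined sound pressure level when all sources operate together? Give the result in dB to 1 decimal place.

Σ 10^(Lᵢ/10) = 2.197e+09.
Combined level = 10 log₁₀(2.197e+09) = 93.4 dB.

93.4 dB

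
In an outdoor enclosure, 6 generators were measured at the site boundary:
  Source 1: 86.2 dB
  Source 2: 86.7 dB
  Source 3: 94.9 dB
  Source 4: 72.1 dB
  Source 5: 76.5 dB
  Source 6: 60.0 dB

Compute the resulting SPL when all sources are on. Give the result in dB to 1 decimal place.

96.1 dB

Σ 10^(Lᵢ/10) = 4.037e+09.
Back to dB: 10·log₁₀ Σ = 96.1 dB.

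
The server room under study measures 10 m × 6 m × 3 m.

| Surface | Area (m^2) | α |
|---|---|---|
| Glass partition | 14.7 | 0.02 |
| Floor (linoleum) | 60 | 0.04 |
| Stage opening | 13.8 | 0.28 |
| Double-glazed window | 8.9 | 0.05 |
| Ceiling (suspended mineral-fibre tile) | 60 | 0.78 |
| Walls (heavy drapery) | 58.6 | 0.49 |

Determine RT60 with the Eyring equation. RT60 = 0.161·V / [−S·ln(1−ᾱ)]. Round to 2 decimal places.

S = Σ Sᵢ = 216.0 m^2.
Σ(Sᵢαᵢ) = 14.7×0.02 + 60×0.04 + 13.8×0.28 + 8.9×0.05 + 60×0.78 + 58.6×0.49 = 82.517.
Mean coefficient ᾱ = A/S = 0.3820.
−S·ln(1−ᾱ) = −216.0 × ln(1 − 0.3820) = 103.954.
V = 10 × 6 × 3 = 180 m³.
T = 0.161·V/[−S·ln(1−ᾱ)] = 0.161·180/103.954 = 0.28 s.

0.28 sec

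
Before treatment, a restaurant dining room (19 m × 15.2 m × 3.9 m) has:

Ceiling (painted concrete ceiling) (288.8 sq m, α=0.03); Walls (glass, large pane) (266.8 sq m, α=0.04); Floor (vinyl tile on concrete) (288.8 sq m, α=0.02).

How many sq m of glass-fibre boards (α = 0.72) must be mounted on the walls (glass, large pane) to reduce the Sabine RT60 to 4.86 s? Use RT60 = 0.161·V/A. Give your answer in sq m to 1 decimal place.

Summing Sᵢαᵢ: 8.664 + 10.672 + 5.776 → A₁ = 25.112 sabins.
Required A₂ = 0.161·1126.32/4.86 = 37.312 sabins.
Absorption to add: 37.312 − 25.112 = 12.200 sabins.
Net gain per sq m: Δα = 0.72 − 0.04 = 0.68.
Panel area = 12.200 / 0.68 = 17.9 sq m.

17.9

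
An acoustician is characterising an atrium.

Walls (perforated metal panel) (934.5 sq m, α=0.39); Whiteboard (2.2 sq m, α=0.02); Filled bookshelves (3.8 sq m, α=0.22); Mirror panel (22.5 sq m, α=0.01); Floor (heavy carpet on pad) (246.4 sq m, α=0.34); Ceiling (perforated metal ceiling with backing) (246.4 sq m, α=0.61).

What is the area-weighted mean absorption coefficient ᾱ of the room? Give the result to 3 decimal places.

0.412

S = Σ Sᵢ = 934.5 + 2.2 + 3.8 + 22.5 + 246.4 + 246.4 = 1455.8 sq m.
Weighted sum Σ Sα = 599.640.
ᾱ = 599.640 / 1455.8 = 0.412.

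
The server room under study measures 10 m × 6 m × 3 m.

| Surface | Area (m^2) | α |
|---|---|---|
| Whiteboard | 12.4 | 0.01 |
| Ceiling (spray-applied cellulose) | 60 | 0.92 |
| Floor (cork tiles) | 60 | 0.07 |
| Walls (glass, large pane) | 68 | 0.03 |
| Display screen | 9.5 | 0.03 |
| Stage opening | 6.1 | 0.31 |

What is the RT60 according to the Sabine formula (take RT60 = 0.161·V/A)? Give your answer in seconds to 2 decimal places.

0.45 s

A = Σ Sᵢαᵢ = 12.4×0.01 + 60×0.92 + 60×0.07 + 68×0.03 + 9.5×0.03 + 6.1×0.31 = 63.740 sabins.
Volume V = 10 × 6 × 3 = 180 m³.
T = 0.161 V/A = 0.161·180/63.740 = 0.45 s.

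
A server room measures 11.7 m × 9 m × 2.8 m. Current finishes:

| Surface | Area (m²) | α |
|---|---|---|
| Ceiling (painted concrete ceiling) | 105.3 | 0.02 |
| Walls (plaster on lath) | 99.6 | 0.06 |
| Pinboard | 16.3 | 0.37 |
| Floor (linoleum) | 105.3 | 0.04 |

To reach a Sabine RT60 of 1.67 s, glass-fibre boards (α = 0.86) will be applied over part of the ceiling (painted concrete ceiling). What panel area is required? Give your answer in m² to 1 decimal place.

Equivalent absorption area: A₁ = 105.3×0.02 + 99.6×0.06 + 16.3×0.37 + 105.3×0.04 = 18.325 m².
Required A₂ = 0.161·294.84/1.67 = 28.425 sabins.
Absorption to add: 28.425 − 18.325 = 10.100 sabins.
Each m² of panel replacing the ceiling (painted concrete ceiling) adds (0.86 − 0.02) = 0.84 sabins.
Panel area = 10.100 / 0.84 = 12.0 m².

12.0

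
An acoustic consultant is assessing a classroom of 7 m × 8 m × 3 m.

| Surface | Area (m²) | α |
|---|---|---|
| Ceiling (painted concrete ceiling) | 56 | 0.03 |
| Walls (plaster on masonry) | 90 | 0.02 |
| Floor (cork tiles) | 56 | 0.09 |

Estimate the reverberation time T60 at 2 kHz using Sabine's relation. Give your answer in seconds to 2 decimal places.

3.17 s

Equivalent absorption area: A = 56×0.03 + 90×0.02 + 56×0.09 = 8.520 m².
Room volume: 168 m³.
Sabine: RT60 = 0.161 × 168 / 8.520 = 3.17 s.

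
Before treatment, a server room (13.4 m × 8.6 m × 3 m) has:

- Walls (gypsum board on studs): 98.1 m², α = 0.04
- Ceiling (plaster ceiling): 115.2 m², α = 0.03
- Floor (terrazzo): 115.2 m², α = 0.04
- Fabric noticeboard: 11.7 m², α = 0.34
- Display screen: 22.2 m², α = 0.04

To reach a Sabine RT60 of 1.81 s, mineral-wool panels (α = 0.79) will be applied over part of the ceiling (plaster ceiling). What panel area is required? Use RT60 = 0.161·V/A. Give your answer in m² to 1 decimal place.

Equivalent absorption area: A₁ = 98.1*0.04 + 115.2*0.03 + 115.2*0.04 + 11.7*0.34 + 22.2*0.04 = 16.854 m².
Required A₂ = 0.161·345.72/1.81 = 30.752 sabins.
Absorption to add: 30.752 − 16.854 = 13.898 sabins.
Net gain per m²: Δα = 0.79 − 0.03 = 0.76.
Panel area = 13.898 / 0.76 = 18.3 m².

18.3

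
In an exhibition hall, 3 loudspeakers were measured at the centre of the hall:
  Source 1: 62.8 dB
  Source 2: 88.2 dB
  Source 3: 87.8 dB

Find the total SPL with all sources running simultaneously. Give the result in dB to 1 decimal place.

Σ 10^(Lᵢ/10) = 1.265e+09.
Combined level = 10 log₁₀(1.265e+09) = 91.0 dB.

91.0 dB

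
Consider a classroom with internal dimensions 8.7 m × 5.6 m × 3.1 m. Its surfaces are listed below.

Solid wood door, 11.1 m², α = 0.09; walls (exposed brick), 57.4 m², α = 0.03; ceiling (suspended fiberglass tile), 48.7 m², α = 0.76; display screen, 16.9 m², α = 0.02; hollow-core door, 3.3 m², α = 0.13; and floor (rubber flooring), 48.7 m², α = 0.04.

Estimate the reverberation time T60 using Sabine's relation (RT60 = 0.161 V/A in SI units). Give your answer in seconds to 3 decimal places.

0.573 seconds

Equivalent absorption area: A = 11.1·0.09 + 57.4·0.03 + 48.7·0.76 + 16.9·0.02 + 3.3·0.13 + 48.7·0.04 = 42.448 m².
V = 8.7·5.6·3.1 = 151.032 m³.
Sabine: RT60 = 0.161 × 151.032 / 42.448 = 0.573 s.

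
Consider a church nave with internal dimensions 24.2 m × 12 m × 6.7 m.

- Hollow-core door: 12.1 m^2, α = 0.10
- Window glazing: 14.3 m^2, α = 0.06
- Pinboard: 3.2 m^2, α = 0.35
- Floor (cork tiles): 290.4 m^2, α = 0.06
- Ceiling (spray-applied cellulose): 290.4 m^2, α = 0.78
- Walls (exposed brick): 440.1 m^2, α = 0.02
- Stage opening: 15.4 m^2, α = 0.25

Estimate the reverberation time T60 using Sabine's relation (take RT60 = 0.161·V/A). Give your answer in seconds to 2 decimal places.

Summing Sᵢαᵢ: 1.210 + 0.858 + 1.120 + 17.424 + 226.512 + 8.802 + 3.850 → A = 259.776 sabins.
Room volume: 1945.68 m³.
Sabine: RT60 = 0.161 × 1945.68 / 259.776 = 1.21 s.

1.21 s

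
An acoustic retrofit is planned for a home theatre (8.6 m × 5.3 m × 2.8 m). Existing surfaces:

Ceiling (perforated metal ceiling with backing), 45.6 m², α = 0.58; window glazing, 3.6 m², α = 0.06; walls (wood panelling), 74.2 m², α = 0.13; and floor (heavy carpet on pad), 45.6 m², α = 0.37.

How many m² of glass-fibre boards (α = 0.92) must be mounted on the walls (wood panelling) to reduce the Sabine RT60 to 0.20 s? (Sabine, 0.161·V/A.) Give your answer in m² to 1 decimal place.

A₁ = Σ Sᵢαᵢ = 45.6·0.58 + 3.6·0.06 + 74.2·0.13 + 45.6·0.37 = 53.182 sabins.
V = 127.624 m³. Target absorption A₂ = 0.161 × 127.624 / 0.20 = 102.737 sabins.
ΔA needed = 102.737 − 53.182 = 49.555 sabins.
Each m² of panel replacing the walls (wood panelling) adds (0.92 − 0.13) = 0.79 sabins.
Area = ΔA/Δα = 49.555/0.79 = 62.7 m².

62.7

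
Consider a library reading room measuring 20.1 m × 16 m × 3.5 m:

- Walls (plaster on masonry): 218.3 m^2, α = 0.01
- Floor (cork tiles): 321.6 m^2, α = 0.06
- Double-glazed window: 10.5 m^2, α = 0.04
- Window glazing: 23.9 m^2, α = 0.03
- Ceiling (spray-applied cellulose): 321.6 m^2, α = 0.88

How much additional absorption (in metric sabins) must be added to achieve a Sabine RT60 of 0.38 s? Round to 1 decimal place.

171.3 sabins

Total absorption A₁ = 218.3*0.01 + 321.6*0.06 + 10.5*0.04 + 23.9*0.03 + 321.6*0.88
  = 2.183 + 19.296 + 0.420 + 0.717 + 283.008 = 305.624 m^2 sabins.
For T = 0.38 s, need A₂ = 0.161·V/T = 0.161·1125.6/0.38 = 476.899 sabins.
Shortfall: 476.899 − 305.624 = 171.3 sabins.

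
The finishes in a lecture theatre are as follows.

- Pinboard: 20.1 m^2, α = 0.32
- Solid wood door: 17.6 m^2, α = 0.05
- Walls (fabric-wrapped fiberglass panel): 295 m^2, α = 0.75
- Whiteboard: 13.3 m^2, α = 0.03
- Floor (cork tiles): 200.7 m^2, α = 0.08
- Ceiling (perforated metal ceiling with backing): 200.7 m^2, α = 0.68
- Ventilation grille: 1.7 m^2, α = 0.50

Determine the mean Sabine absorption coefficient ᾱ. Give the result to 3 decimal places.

0.510

Total surface area S = 749.1 m^2.
Weighted sum Σ Sα = 382.343.
ᾱ = A/S = 0.510.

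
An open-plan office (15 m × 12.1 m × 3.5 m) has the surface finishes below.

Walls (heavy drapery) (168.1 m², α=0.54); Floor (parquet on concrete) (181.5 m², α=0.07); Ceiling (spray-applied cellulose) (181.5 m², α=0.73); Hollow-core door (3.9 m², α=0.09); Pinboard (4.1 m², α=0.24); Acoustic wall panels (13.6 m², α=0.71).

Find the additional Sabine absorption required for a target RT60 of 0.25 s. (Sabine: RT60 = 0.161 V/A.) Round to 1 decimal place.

162.1 sabins

A₁ = Σ Sᵢαᵢ = 168.1·0.54 + 181.5·0.07 + 181.5·0.73 + 3.9·0.09 + 4.1·0.24 + 13.6·0.71 = 246.965 sabins.
For T = 0.25 s, need A₂ = 0.161·V/T = 0.161·635.25/0.25 = 409.101 sabins.
Shortfall: 409.101 − 246.965 = 162.1 sabins.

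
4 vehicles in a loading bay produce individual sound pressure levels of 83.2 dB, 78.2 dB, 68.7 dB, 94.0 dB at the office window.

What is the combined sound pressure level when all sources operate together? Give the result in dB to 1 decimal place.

94.5 dB

Converting to relative power and adding: 10^(83.2/10) + 10^(78.2/10) + 10^(68.7/10) + 10^(94.0/10) = 2.794e+09.
L_total = 10·log₁₀(2.794e+09) = 94.5 dB.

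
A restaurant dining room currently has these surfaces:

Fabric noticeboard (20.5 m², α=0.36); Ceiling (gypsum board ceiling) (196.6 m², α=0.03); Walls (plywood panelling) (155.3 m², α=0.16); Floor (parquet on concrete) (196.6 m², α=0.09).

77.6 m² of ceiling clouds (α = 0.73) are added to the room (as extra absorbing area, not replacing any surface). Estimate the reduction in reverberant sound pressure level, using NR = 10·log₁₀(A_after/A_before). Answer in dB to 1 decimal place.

Total absorption A_before = 20.5×0.36 + 196.6×0.03 + 155.3×0.16 + 196.6×0.09
  = 7.380 + 5.898 + 24.848 + 17.694 = 55.820 m² sabins.
Added absorption = 77.6 × 0.73 = 56.648 sabins.
New total A_after = 112.468 sabins.
NR = 10·log₁₀(112.468/55.820) = 3.0 dB.

3.0 dB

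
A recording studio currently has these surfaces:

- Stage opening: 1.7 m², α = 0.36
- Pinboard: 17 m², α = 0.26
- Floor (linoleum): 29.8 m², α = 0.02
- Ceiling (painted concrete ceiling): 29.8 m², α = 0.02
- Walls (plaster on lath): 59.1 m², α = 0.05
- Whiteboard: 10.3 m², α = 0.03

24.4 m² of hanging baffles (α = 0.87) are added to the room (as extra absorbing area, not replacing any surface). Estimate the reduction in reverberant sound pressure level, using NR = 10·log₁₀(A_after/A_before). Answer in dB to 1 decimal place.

5.1 dB

Summing Sᵢαᵢ: 0.612 + 4.420 + 0.596 + 0.596 + 2.955 + 0.309 → A_before = 9.488 sabins.
Treatment contributes 24.4·0.87 = 21.228 sabins.
New total A_after = 30.716 sabins.
NR = 10·log₁₀(30.716/9.488) = 5.1 dB.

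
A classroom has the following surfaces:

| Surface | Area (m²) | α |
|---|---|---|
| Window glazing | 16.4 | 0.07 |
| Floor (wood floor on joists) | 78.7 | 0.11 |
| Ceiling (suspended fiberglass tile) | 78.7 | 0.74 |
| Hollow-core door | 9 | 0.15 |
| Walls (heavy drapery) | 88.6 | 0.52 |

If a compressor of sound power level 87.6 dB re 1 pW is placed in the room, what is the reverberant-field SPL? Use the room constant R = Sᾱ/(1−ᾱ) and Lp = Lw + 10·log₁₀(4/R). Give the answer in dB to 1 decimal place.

A = 115.465 sabins; S = 271.4 m².
ᾱ = 115.465/271.4 = 0.4254; R = Sᾱ/(1−ᾱ) = 115.465/(1−0.4254) = 200.948 m².
Lp = 87.6 + 10·log₁₀(4/200.948) = 87.6 + (-17.01) = 70.6 dB.

70.6 dB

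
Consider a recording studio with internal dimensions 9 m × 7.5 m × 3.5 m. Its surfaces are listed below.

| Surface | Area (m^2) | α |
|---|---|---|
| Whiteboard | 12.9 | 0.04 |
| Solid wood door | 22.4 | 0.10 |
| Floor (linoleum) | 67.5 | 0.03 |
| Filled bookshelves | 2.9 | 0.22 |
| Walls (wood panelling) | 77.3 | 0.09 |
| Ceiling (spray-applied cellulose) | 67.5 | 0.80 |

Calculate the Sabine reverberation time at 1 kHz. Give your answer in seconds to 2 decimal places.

0.57 s

Total absorption A = 12.9×0.04 + 22.4×0.10 + 67.5×0.03 + 2.9×0.22 + 77.3×0.09 + 67.5×0.80
  = 0.516 + 2.240 + 2.025 + 0.638 + 6.957 + 54.000 = 66.376 m^2 sabins.
Volume V = 9 × 7.5 × 3.5 = 236.25 m³.
RT60 = 0.161 · V / A = 0.161 × 236.25 / 66.376 = 0.57 s.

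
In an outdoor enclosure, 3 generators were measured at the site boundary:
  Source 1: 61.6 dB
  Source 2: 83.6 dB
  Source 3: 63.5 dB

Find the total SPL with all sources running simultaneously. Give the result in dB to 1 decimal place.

83.7 dB

Converting to relative power and adding: 10^(61.6/10) + 10^(83.6/10) + 10^(63.5/10) = 2.328e+08.
Combined level = 10 log₁₀(2.328e+08) = 83.7 dB.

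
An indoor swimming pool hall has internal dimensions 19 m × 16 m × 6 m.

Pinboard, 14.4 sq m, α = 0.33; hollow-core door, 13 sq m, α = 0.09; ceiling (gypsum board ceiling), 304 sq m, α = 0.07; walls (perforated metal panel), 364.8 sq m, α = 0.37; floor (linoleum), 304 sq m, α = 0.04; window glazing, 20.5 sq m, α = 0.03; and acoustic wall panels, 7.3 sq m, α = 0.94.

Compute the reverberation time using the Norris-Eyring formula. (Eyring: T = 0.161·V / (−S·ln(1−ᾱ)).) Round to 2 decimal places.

S = Σ Sᵢ = 1028.0 sq m.
Absorption A = 14.4·0.33 + 13·0.09 + 304·0.07 + 364.8·0.37 + 304·0.04 + 20.5·0.03 + 7.3·0.94 = 181.815 sabins.
ᾱ = 181.815 / 1028.0 = 0.1769.
−S·ln(1−ᾱ) = −1028.0 × ln(1 − 0.1769) = 200.129.
V = 19 × 16 × 6 = 1824 m³.
RT60 = 0.161 × 1824 / 200.129 = 1.47 s.

1.47 s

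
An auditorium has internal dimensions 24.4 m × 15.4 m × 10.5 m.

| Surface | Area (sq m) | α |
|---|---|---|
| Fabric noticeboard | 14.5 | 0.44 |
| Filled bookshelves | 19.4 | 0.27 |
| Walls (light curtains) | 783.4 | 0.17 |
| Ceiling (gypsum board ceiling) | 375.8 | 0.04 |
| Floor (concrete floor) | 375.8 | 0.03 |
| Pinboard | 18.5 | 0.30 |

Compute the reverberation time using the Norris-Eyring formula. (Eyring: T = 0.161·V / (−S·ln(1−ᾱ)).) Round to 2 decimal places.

3.39 seconds

S = Σ Sᵢ = 1587.4 sq m.
Absorption A = 14.5×0.44 + 19.4×0.27 + 783.4×0.17 + 375.8×0.04 + 375.8×0.03 + 18.5×0.30 = 176.652 sabins.
Mean coefficient ᾱ = A/S = 0.1113.
−S·ln(1−ᾱ) = −1587.4 × ln(1 − 0.1113) = 187.306.
V = 24.4 × 15.4 × 10.5 = 3945.48 m³.
T = 0.161·V/[−S·ln(1−ᾱ)] = 0.161·3945.48/187.306 = 3.39 s.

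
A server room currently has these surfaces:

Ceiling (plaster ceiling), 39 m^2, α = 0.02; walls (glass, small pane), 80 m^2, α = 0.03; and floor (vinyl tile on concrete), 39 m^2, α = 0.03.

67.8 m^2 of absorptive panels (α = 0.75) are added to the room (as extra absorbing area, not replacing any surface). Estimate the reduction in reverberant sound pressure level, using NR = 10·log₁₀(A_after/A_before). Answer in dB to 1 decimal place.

11.0 dB

Total absorption A_before = 39×0.02 + 80×0.03 + 39×0.03
  = 0.780 + 2.400 + 1.170 = 4.350 m^2 sabins.
Added absorption = 67.8 × 0.75 = 50.850 sabins.
A_after = 4.350 + 50.850 = 55.200 sabins.
NR = 10·log₁₀(55.200/4.350) = 11.0 dB.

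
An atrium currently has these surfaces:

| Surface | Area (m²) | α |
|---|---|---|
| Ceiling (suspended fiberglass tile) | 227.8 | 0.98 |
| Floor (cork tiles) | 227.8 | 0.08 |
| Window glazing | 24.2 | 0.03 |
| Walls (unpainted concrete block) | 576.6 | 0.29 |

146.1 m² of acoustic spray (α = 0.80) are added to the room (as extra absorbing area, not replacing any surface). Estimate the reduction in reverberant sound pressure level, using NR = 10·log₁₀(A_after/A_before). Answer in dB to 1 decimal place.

1.1 dB

Equivalent absorption area: A_before = 227.8*0.98 + 227.8*0.08 + 24.2*0.03 + 576.6*0.29 = 409.408 m².
Added absorption = 146.1 × 0.80 = 116.880 sabins.
New total A_after = 526.288 sabins.
Reduction = 10 log₁₀(A_after/A_before) = 10 log₁₀(1.2855) = 1.1 dB.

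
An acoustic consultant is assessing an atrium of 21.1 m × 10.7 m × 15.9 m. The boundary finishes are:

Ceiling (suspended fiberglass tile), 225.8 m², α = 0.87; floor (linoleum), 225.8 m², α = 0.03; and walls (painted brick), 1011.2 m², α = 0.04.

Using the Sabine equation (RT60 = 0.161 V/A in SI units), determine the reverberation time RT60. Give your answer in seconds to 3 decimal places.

A = Σ Sᵢαᵢ = 225.8×0.87 + 225.8×0.03 + 1011.2×0.04 = 243.668 sabins.
Room volume: 3589.743 m³.
T = 0.161 V/A = 0.161·3589.743/243.668 = 2.372 s.

2.372 sec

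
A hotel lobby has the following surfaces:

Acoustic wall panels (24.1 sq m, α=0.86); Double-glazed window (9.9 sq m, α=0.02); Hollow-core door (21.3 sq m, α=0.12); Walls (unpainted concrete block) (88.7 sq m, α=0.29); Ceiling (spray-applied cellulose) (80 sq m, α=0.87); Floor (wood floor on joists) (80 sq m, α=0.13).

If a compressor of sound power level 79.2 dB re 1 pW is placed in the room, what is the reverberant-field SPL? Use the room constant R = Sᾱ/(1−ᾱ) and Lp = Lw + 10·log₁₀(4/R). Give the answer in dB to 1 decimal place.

61.7 dB

A = 129.203 sabins; S = 304.0 sq m.
ᾱ = 0.4250, so room constant R = A/(1−ᾱ) = 224.701 sq m.
Lp = Lw + 10 log₁₀(4/R) = 79.2 -17.50 = 61.7 dB.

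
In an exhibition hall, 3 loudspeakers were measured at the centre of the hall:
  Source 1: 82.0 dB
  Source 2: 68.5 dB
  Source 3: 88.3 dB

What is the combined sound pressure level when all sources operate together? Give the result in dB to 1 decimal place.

89.3 dB

Converting to relative power and adding: 10^(82.0/10) + 10^(68.5/10) + 10^(88.3/10) = 8.417e+08.
L_total = 10·log₁₀(8.417e+08) = 89.3 dB.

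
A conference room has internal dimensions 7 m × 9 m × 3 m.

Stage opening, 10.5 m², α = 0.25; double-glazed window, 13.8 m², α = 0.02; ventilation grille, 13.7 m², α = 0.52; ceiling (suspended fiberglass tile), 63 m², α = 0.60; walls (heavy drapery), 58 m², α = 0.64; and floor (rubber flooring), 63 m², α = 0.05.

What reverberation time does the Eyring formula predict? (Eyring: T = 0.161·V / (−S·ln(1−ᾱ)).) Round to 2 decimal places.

0.27 seconds

S = Σ Sᵢ = 222.0 m².
Absorption A = 10.5×0.25 + 13.8×0.02 + 13.7×0.52 + 63×0.60 + 58×0.64 + 63×0.05 = 88.095 sabins.
ᾱ = 88.095 / 222.0 = 0.3968.
Eyring denominator: −S ln(1−ᾱ) = 112.222.
V = 7 × 9 × 3 = 189 m³.
T = 0.161·V/[−S·ln(1−ᾱ)] = 0.161·189/112.222 = 0.27 s.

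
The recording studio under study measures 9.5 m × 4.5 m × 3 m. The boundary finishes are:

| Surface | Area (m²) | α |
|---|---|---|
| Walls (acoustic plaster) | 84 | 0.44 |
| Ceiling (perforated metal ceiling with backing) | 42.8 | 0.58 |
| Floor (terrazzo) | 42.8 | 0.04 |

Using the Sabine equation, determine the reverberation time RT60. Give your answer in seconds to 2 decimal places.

Summing Sᵢαᵢ: 36.960 + 24.824 + 1.712 → A = 63.496 sabins.
V = 9.5·4.5·3 = 128.25 m³.
T = 0.161 V/A = 0.161·128.25/63.496 = 0.33 s.

0.33 seconds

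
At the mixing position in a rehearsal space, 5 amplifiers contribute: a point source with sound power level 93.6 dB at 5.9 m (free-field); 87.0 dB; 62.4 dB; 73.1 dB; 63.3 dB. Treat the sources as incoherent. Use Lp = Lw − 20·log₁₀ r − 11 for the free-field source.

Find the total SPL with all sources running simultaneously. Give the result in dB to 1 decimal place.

Source at 5.9 m: Lp = 93.6 − 20·log₁₀(5.9) − 11 = 67.2 dB.
Σ 10^(Lᵢ/10) = 5.307e+08.
Back to dB: 10·log₁₀ Σ = 87.2 dB.

87.2 dB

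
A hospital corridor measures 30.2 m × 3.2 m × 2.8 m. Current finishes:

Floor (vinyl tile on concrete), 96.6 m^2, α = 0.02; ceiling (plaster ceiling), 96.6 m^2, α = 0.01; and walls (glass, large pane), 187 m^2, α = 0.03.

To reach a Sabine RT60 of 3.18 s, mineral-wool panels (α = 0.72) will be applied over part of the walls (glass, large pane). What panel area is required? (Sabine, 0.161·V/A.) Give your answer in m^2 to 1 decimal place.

Equivalent absorption area: A₁ = 96.6×0.02 + 96.6×0.01 + 187×0.03 = 8.508 m^2.
V = 270.592 m³. Target absorption A₂ = 0.161 × 270.592 / 3.18 = 13.700 sabins.
ΔA needed = 13.700 − 8.508 = 5.192 sabins.
Net gain per m^2: Δα = 0.72 − 0.03 = 0.69.
Area = ΔA/Δα = 5.192/0.69 = 7.5 m^2.

7.5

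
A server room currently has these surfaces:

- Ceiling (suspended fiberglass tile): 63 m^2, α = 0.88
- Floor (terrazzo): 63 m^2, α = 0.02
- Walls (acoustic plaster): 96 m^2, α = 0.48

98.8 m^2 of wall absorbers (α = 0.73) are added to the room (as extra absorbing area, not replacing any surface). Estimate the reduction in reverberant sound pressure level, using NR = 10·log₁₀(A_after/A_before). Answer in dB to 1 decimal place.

Equivalent absorption area: A_before = 63·0.88 + 63·0.02 + 96·0.48 = 102.780 m^2.
Treatment contributes 98.8·0.73 = 72.124 sabins.
New total A_after = 174.904 sabins.
NR = 10·log₁₀(174.904/102.780) = 2.3 dB.

2.3 dB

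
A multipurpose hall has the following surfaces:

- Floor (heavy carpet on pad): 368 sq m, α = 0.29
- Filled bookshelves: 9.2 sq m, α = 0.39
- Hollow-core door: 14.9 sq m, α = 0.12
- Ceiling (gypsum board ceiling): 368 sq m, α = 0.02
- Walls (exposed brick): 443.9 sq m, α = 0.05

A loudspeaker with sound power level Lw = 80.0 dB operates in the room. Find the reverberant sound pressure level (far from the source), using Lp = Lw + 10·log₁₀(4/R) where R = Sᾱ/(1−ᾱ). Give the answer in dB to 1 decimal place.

64.0 dB

Σ(Sᵢαᵢ) = 368·0.29 + 9.2·0.39 + 14.9·0.12 + 368·0.02 + 443.9·0.05 = 141.651; total area S = 1204.0 sq m.
ᾱ = 0.1177, so room constant R = A/(1−ᾱ) = 160.547 sq m.
Lp = 80.0 + 10·log₁₀(4/160.547) = 80.0 + (-16.04) = 64.0 dB.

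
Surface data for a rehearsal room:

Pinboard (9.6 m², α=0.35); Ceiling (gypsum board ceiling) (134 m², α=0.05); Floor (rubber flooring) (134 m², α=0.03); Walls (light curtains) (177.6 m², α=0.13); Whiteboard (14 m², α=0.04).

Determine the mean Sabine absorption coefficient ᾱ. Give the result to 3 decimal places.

0.080

Total surface area S = 469.2 m².
Σ(Sᵢαᵢ) = 9.6·0.35 + 134·0.05 + 134·0.03 + 177.6·0.13 + 14·0.04 = 37.728.
ᾱ = A/S = 0.080.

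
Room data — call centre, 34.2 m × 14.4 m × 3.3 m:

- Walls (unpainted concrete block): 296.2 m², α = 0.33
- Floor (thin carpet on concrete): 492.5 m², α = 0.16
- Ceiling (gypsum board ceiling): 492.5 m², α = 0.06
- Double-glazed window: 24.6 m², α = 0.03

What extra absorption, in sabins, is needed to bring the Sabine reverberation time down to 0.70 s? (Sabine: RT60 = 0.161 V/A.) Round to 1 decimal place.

167.0 sabins

Summing Sᵢαᵢ: 97.746 + 78.800 + 29.550 + 0.738 → A₁ = 206.834 sabins.
V = 1625.184 m³. Required absorption A₂ = 0.161 × 1625.184 / 0.70 = 373.792 sabins.
Shortfall: 373.792 − 206.834 = 167.0 sabins.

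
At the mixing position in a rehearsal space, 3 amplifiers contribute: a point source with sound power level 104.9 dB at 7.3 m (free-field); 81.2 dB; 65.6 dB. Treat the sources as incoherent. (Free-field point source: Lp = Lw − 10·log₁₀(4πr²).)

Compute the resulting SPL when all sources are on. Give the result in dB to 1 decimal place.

82.6 dB

Source at 7.3 m: Lp = 104.9 − 10·log₁₀(4π·7.3²) = 104.9 − 10·log₁₀(669.662) = 76.6 dB.
Sum in the linear (power) domain: Σ 10^(Lᵢ/10) = 10^(76.6/10) + 10^(81.2/10) + 10^(65.6/10) = 1.812e+08.
Back to dB: 10·log₁₀ Σ = 82.6 dB.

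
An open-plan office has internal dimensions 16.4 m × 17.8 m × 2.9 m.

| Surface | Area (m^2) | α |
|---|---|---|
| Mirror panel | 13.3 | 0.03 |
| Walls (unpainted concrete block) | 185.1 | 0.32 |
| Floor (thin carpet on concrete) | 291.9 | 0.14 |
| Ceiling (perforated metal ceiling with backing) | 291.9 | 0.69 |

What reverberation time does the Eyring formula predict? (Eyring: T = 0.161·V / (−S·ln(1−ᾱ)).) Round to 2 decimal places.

S = Σ Sᵢ = 782.2 m^2.
Σ(Sᵢαᵢ) = 13.3·0.03 + 185.1·0.32 + 291.9·0.14 + 291.9·0.69 = 301.908.
Mean coefficient ᾱ = A/S = 0.3860.
Eyring denominator: −S ln(1−ᾱ) = 381.526.
V = 16.4 × 17.8 × 2.9 = 846.568 m³.
RT60 = 0.161 × 846.568 / 381.526 = 0.36 s.

0.36 s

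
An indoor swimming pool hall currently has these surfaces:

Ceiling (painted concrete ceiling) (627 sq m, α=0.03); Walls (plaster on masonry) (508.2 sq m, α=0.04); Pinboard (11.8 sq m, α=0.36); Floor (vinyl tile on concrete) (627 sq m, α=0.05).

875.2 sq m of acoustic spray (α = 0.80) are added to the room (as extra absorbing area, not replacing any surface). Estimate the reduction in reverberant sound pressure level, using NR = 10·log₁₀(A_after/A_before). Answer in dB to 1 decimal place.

10.2 dB

Total absorption A_before = 627×0.03 + 508.2×0.04 + 11.8×0.36 + 627×0.05
  = 18.810 + 20.328 + 4.248 + 31.350 = 74.736 sq m sabins.
Treatment contributes 875.2·0.80 = 700.160 sabins.
A_after = 74.736 + 700.160 = 774.896 sabins.
NR = 10·log₁₀(774.896/74.736) = 10.2 dB.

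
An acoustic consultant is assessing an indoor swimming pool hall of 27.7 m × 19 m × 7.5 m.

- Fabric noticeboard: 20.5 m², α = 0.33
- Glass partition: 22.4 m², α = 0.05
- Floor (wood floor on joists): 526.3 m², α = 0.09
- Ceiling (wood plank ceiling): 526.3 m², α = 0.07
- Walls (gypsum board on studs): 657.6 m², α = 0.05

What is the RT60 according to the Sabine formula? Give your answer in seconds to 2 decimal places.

Summing Sᵢαᵢ: 6.765 + 1.120 + 47.367 + 36.841 + 32.880 → A = 124.973 sabins.
Volume V = 27.7 × 19 × 7.5 = 3947.25 m³.
Sabine: RT60 = 0.161 × 3947.25 / 124.973 = 5.09 s.

5.09 sec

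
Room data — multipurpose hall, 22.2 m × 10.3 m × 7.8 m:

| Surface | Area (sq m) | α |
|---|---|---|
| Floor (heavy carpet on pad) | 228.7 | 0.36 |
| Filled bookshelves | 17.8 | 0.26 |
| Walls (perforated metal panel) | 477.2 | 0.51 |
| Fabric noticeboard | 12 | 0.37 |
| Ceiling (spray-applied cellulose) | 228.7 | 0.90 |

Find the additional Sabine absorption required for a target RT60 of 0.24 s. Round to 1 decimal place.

655.9 sabins

A₁ = Σ Sᵢαᵢ = 228.7·0.36 + 17.8·0.26 + 477.2·0.51 + 12·0.37 + 228.7·0.90 = 540.602 sabins.
Target A₂ = 0.161·1783.548/0.24 = 1196.463 sabins (V = 1783.548 m³).
ΔA = A₂ − A₁ = 1196.463 − 540.602 = 655.9 sabins.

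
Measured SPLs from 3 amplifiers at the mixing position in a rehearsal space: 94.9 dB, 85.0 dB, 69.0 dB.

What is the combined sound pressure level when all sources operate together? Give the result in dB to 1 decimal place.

Converting to relative power and adding: 10^(94.9/10) + 10^(85.0/10) + 10^(69.0/10) = 3.414e+09.
Combined level = 10 log₁₀(3.414e+09) = 95.3 dB.

95.3 dB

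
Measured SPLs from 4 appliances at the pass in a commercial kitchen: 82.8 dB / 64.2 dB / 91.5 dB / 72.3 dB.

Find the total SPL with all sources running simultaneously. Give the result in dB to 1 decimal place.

92.1 dB

Converting to relative power and adding: 10^(82.8/10) + 10^(64.2/10) + 10^(91.5/10) + 10^(72.3/10) = 1.623e+09.
L_total = 10·log₁₀(1.623e+09) = 92.1 dB.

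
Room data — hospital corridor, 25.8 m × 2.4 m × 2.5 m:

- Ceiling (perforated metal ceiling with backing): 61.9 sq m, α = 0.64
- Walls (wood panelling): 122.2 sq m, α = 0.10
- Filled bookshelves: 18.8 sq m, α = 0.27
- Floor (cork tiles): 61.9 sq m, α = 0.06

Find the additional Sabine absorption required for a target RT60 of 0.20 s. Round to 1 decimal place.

Summing Sᵢαᵢ: 39.616 + 12.220 + 5.076 + 3.714 → A₁ = 60.626 sabins.
Target A₂ = 0.161·154.8/0.20 = 124.614 sabins (V = 154.8 m³).
Additional absorption ΔA = 124.614 − 60.626 = 64.0 sabins.

64.0 sabins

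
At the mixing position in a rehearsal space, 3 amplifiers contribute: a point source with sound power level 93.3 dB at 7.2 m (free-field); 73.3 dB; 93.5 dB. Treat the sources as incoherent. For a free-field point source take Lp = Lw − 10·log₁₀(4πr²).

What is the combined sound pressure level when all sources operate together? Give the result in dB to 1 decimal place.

Source at 7.2 m: Lp = 93.3 − 10·log₁₀(4π·7.2²) = 93.3 − 10·log₁₀(651.441) = 65.2 dB.
Sum in the linear (power) domain: Σ 10^(Lᵢ/10) = 10^(65.2/10) + 10^(73.3/10) + 10^(93.5/10) = 2.263e+09.
Combined level = 10 log₁₀(2.263e+09) = 93.5 dB.

93.5 dB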